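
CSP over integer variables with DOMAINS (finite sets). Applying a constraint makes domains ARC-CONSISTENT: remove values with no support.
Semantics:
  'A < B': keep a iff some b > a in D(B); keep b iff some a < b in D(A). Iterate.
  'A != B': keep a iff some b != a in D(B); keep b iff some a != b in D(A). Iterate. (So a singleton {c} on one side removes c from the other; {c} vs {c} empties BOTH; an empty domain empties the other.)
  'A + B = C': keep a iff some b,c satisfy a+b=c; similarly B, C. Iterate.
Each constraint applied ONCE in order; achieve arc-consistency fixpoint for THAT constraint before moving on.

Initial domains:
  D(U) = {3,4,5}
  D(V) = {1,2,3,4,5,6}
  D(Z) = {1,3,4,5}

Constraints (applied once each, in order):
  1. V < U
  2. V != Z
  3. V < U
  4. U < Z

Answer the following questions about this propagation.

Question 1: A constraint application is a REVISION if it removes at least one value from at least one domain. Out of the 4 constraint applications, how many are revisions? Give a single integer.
Answer: 2

Derivation:
Constraint 1 (V < U) on D(V)={1,2,3,4,5,6} D(U)={3,4,5}: V {1,2,3,4,5,6}->{1,2,3,4} => REVISION
Constraint 2 (V != Z) on D(V)={1,2,3,4} D(Z)={1,3,4,5}: no change => not a revision
Constraint 3 (V < U) on D(V)={1,2,3,4} D(U)={3,4,5}: no change => not a revision
Constraint 4 (U < Z) on D(U)={3,4,5} D(Z)={1,3,4,5}: U {3,4,5}->{3,4}; Z {1,3,4,5}->{4,5} => REVISION
Total revisions = 2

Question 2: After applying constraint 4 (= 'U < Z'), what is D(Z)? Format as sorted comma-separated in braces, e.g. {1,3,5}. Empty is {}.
Constraint 1 (V < U) on D(V)={1,2,3,4,5,6} D(U)={3,4,5}: V {1,2,3,4,5,6}->{1,2,3,4}
Constraint 2 (V != Z) on D(V)={1,2,3,4} D(Z)={1,3,4,5}: no change
Constraint 3 (V < U) on D(V)={1,2,3,4} D(U)={3,4,5}: no change
Constraint 4 (U < Z) on D(U)={3,4,5} D(Z)={1,3,4,5}: U {3,4,5}->{3,4}; Z {1,3,4,5}->{4,5}
So after constraint 4: D(Z) = {4,5}

Answer: {4,5}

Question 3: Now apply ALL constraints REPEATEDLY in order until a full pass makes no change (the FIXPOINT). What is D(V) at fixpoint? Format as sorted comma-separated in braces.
Answer: {1,2,3}

Derivation:
pass 0 (initial): D(V)={1,2,3,4,5,6}
pass 1: U {3,4,5}->{3,4}; V {1,2,3,4,5,6}->{1,2,3,4}; Z {1,3,4,5}->{4,5}
pass 2: V {1,2,3,4}->{1,2,3}
pass 3: no change
Fixpoint after 3 passes: D(V) = {1,2,3}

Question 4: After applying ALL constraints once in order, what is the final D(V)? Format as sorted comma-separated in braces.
Constraint 1 (V < U) on D(V)={1,2,3,4,5,6} D(U)={3,4,5}: V {1,2,3,4,5,6}->{1,2,3,4}
Constraint 2 (V != Z) on D(V)={1,2,3,4} D(Z)={1,3,4,5}: no change
Constraint 3 (V < U) on D(V)={1,2,3,4} D(U)={3,4,5}: no change
Constraint 4 (U < Z) on D(U)={3,4,5} D(Z)={1,3,4,5}: U {3,4,5}->{3,4}; Z {1,3,4,5}->{4,5}
So after all 4 constraints: D(V) = {1,2,3,4}

Answer: {1,2,3,4}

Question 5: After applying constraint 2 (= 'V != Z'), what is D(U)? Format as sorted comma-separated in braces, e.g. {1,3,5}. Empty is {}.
Constraint 1 (V < U) on D(V)={1,2,3,4,5,6} D(U)={3,4,5}: V {1,2,3,4,5,6}->{1,2,3,4}
Constraint 2 (V != Z) on D(V)={1,2,3,4} D(Z)={1,3,4,5}: no change
So after constraint 2: D(U) = {3,4,5}

Answer: {3,4,5}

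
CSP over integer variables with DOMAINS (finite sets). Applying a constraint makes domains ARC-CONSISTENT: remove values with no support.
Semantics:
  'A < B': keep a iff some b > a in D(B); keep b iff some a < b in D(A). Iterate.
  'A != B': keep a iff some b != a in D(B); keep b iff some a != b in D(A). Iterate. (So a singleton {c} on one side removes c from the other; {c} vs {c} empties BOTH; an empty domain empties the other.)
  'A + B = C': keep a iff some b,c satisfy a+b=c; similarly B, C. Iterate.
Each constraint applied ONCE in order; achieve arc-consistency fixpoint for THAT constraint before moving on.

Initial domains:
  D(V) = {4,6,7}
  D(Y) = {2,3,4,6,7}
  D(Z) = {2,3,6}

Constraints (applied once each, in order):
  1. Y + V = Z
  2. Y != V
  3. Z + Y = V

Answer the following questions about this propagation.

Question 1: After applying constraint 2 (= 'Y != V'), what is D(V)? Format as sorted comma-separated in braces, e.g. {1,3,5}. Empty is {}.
Constraint 1 (Y + V = Z) on D(Y)={2,3,4,6,7} D(V)={4,6,7} D(Z)={2,3,6}: Y {2,3,4,6,7}->{2}; V {4,6,7}->{4}; Z {2,3,6}->{6}
Constraint 2 (Y != V) on D(Y)={2} D(V)={4}: no change
So after constraint 2: D(V) = {4}

Answer: {4}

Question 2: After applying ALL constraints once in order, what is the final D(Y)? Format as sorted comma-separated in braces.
Answer: {}

Derivation:
Constraint 1 (Y + V = Z) on D(Y)={2,3,4,6,7} D(V)={4,6,7} D(Z)={2,3,6}: Y {2,3,4,6,7}->{2}; V {4,6,7}->{4}; Z {2,3,6}->{6}
Constraint 2 (Y != V) on D(Y)={2} D(V)={4}: no change
Constraint 3 (Z + Y = V) on D(Z)={6} D(Y)={2} D(V)={4}: Z {6}->{}; Y {2}->{}; V {4}->{}
So after all 3 constraints: D(Y) = {}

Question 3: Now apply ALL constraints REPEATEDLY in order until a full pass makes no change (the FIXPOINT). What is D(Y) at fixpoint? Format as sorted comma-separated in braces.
pass 0 (initial): D(Y)={2,3,4,6,7}
pass 1: V {4,6,7}->{}; Y {2,3,4,6,7}->{}; Z {2,3,6}->{}
pass 2: no change
Fixpoint after 2 passes: D(Y) = {}

Answer: {}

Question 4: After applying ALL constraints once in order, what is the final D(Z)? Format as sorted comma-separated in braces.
Constraint 1 (Y + V = Z) on D(Y)={2,3,4,6,7} D(V)={4,6,7} D(Z)={2,3,6}: Y {2,3,4,6,7}->{2}; V {4,6,7}->{4}; Z {2,3,6}->{6}
Constraint 2 (Y != V) on D(Y)={2} D(V)={4}: no change
Constraint 3 (Z + Y = V) on D(Z)={6} D(Y)={2} D(V)={4}: Z {6}->{}; Y {2}->{}; V {4}->{}
So after all 3 constraints: D(Z) = {}

Answer: {}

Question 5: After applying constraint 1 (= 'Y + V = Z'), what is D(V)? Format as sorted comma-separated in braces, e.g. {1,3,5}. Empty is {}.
Constraint 1 (Y + V = Z) on D(Y)={2,3,4,6,7} D(V)={4,6,7} D(Z)={2,3,6}: Y {2,3,4,6,7}->{2}; V {4,6,7}->{4}; Z {2,3,6}->{6}
So after constraint 1: D(V) = {4}

Answer: {4}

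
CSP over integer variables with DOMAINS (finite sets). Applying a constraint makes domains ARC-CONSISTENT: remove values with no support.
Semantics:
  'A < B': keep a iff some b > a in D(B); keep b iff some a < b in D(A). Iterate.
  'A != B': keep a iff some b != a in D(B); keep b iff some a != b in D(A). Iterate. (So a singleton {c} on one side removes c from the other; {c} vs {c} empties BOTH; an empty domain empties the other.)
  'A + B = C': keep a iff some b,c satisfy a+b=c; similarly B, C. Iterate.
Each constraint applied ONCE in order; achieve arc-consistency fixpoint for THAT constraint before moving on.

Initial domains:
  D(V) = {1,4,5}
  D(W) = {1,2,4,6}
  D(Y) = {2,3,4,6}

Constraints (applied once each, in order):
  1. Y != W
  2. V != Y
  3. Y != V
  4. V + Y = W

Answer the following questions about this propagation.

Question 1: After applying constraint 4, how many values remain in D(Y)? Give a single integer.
Answer: 2

Derivation:
Constraint 1 (Y != W) on D(Y)={2,3,4,6} D(W)={1,2,4,6}: no change
Constraint 2 (V != Y) on D(V)={1,4,5} D(Y)={2,3,4,6}: no change
Constraint 3 (Y != V) on D(Y)={2,3,4,6} D(V)={1,4,5}: no change
Constraint 4 (V + Y = W) on D(V)={1,4,5} D(Y)={2,3,4,6} D(W)={1,2,4,6}: V {1,4,5}->{1,4}; Y {2,3,4,6}->{2,3}; W {1,2,4,6}->{4,6}
So after constraint 4: D(Y)={2,3}, size = 2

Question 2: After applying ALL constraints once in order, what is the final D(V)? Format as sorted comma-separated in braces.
Answer: {1,4}

Derivation:
Constraint 1 (Y != W) on D(Y)={2,3,4,6} D(W)={1,2,4,6}: no change
Constraint 2 (V != Y) on D(V)={1,4,5} D(Y)={2,3,4,6}: no change
Constraint 3 (Y != V) on D(Y)={2,3,4,6} D(V)={1,4,5}: no change
Constraint 4 (V + Y = W) on D(V)={1,4,5} D(Y)={2,3,4,6} D(W)={1,2,4,6}: V {1,4,5}->{1,4}; Y {2,3,4,6}->{2,3}; W {1,2,4,6}->{4,6}
So after all 4 constraints: D(V) = {1,4}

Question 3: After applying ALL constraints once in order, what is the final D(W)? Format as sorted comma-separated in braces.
Answer: {4,6}

Derivation:
Constraint 1 (Y != W) on D(Y)={2,3,4,6} D(W)={1,2,4,6}: no change
Constraint 2 (V != Y) on D(V)={1,4,5} D(Y)={2,3,4,6}: no change
Constraint 3 (Y != V) on D(Y)={2,3,4,6} D(V)={1,4,5}: no change
Constraint 4 (V + Y = W) on D(V)={1,4,5} D(Y)={2,3,4,6} D(W)={1,2,4,6}: V {1,4,5}->{1,4}; Y {2,3,4,6}->{2,3}; W {1,2,4,6}->{4,6}
So after all 4 constraints: D(W) = {4,6}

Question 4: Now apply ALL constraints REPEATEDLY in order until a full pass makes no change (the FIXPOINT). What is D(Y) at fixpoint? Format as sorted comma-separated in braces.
pass 0 (initial): D(Y)={2,3,4,6}
pass 1: V {1,4,5}->{1,4}; W {1,2,4,6}->{4,6}; Y {2,3,4,6}->{2,3}
pass 2: no change
Fixpoint after 2 passes: D(Y) = {2,3}

Answer: {2,3}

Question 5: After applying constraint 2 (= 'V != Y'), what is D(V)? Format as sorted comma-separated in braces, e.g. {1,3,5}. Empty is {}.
Constraint 1 (Y != W) on D(Y)={2,3,4,6} D(W)={1,2,4,6}: no change
Constraint 2 (V != Y) on D(V)={1,4,5} D(Y)={2,3,4,6}: no change
So after constraint 2: D(V) = {1,4,5}

Answer: {1,4,5}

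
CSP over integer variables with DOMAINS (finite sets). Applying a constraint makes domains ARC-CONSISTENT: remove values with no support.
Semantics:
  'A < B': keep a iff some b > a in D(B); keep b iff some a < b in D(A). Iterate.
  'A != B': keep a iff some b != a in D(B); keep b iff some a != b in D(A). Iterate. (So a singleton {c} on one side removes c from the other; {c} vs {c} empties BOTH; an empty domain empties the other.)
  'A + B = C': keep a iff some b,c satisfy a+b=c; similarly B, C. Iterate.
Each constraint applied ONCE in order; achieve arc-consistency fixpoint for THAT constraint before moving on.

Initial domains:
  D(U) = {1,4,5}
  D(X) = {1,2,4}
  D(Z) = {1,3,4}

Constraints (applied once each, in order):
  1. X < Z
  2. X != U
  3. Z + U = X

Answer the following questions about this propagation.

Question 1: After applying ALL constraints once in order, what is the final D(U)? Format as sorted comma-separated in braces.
Answer: {}

Derivation:
Constraint 1 (X < Z) on D(X)={1,2,4} D(Z)={1,3,4}: X {1,2,4}->{1,2}; Z {1,3,4}->{3,4}
Constraint 2 (X != U) on D(X)={1,2} D(U)={1,4,5}: no change
Constraint 3 (Z + U = X) on D(Z)={3,4} D(U)={1,4,5} D(X)={1,2}: Z {3,4}->{}; U {1,4,5}->{}; X {1,2}->{}
So after all 3 constraints: D(U) = {}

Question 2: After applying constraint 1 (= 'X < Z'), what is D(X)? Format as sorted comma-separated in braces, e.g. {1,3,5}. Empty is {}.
Constraint 1 (X < Z) on D(X)={1,2,4} D(Z)={1,3,4}: X {1,2,4}->{1,2}; Z {1,3,4}->{3,4}
So after constraint 1: D(X) = {1,2}

Answer: {1,2}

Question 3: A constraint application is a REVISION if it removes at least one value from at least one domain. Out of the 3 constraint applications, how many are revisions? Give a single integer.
Constraint 1 (X < Z) on D(X)={1,2,4} D(Z)={1,3,4}: X {1,2,4}->{1,2}; Z {1,3,4}->{3,4} => REVISION
Constraint 2 (X != U) on D(X)={1,2} D(U)={1,4,5}: no change => not a revision
Constraint 3 (Z + U = X) on D(Z)={3,4} D(U)={1,4,5} D(X)={1,2}: Z {3,4}->{}; U {1,4,5}->{}; X {1,2}->{} => REVISION
Total revisions = 2

Answer: 2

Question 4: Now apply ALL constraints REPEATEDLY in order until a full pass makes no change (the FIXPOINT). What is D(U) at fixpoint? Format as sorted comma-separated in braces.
pass 0 (initial): D(U)={1,4,5}
pass 1: U {1,4,5}->{}; X {1,2,4}->{}; Z {1,3,4}->{}
pass 2: no change
Fixpoint after 2 passes: D(U) = {}

Answer: {}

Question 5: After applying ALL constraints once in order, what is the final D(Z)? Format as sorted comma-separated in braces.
Constraint 1 (X < Z) on D(X)={1,2,4} D(Z)={1,3,4}: X {1,2,4}->{1,2}; Z {1,3,4}->{3,4}
Constraint 2 (X != U) on D(X)={1,2} D(U)={1,4,5}: no change
Constraint 3 (Z + U = X) on D(Z)={3,4} D(U)={1,4,5} D(X)={1,2}: Z {3,4}->{}; U {1,4,5}->{}; X {1,2}->{}
So after all 3 constraints: D(Z) = {}

Answer: {}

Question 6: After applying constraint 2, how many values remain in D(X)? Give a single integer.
Constraint 1 (X < Z) on D(X)={1,2,4} D(Z)={1,3,4}: X {1,2,4}->{1,2}; Z {1,3,4}->{3,4}
Constraint 2 (X != U) on D(X)={1,2} D(U)={1,4,5}: no change
So after constraint 2: D(X)={1,2}, size = 2

Answer: 2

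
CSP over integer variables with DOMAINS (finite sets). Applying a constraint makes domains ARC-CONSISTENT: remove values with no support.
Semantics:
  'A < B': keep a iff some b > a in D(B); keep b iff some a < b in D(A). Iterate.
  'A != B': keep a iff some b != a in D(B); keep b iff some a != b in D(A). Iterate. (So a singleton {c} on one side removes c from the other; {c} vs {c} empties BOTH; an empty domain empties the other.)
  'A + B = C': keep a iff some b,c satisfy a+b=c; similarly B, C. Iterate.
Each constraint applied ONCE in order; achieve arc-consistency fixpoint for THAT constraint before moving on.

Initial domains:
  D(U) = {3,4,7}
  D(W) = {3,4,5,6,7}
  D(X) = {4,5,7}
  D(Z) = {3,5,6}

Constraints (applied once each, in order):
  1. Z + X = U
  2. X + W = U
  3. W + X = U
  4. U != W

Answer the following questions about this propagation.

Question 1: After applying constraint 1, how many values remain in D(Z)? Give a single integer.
Answer: 1

Derivation:
Constraint 1 (Z + X = U) on D(Z)={3,5,6} D(X)={4,5,7} D(U)={3,4,7}: Z {3,5,6}->{3}; X {4,5,7}->{4}; U {3,4,7}->{7}
So after constraint 1: D(Z)={3}, size = 1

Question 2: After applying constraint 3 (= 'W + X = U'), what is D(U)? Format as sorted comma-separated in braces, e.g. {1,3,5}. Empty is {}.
Constraint 1 (Z + X = U) on D(Z)={3,5,6} D(X)={4,5,7} D(U)={3,4,7}: Z {3,5,6}->{3}; X {4,5,7}->{4}; U {3,4,7}->{7}
Constraint 2 (X + W = U) on D(X)={4} D(W)={3,4,5,6,7} D(U)={7}: W {3,4,5,6,7}->{3}
Constraint 3 (W + X = U) on D(W)={3} D(X)={4} D(U)={7}: no change
So after constraint 3: D(U) = {7}

Answer: {7}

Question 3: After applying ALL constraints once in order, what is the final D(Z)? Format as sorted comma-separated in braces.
Answer: {3}

Derivation:
Constraint 1 (Z + X = U) on D(Z)={3,5,6} D(X)={4,5,7} D(U)={3,4,7}: Z {3,5,6}->{3}; X {4,5,7}->{4}; U {3,4,7}->{7}
Constraint 2 (X + W = U) on D(X)={4} D(W)={3,4,5,6,7} D(U)={7}: W {3,4,5,6,7}->{3}
Constraint 3 (W + X = U) on D(W)={3} D(X)={4} D(U)={7}: no change
Constraint 4 (U != W) on D(U)={7} D(W)={3}: no change
So after all 4 constraints: D(Z) = {3}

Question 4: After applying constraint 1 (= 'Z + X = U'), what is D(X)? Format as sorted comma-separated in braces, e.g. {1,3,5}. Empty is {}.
Answer: {4}

Derivation:
Constraint 1 (Z + X = U) on D(Z)={3,5,6} D(X)={4,5,7} D(U)={3,4,7}: Z {3,5,6}->{3}; X {4,5,7}->{4}; U {3,4,7}->{7}
So after constraint 1: D(X) = {4}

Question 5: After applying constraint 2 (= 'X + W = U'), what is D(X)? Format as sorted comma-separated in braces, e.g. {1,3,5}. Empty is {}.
Answer: {4}

Derivation:
Constraint 1 (Z + X = U) on D(Z)={3,5,6} D(X)={4,5,7} D(U)={3,4,7}: Z {3,5,6}->{3}; X {4,5,7}->{4}; U {3,4,7}->{7}
Constraint 2 (X + W = U) on D(X)={4} D(W)={3,4,5,6,7} D(U)={7}: W {3,4,5,6,7}->{3}
So after constraint 2: D(X) = {4}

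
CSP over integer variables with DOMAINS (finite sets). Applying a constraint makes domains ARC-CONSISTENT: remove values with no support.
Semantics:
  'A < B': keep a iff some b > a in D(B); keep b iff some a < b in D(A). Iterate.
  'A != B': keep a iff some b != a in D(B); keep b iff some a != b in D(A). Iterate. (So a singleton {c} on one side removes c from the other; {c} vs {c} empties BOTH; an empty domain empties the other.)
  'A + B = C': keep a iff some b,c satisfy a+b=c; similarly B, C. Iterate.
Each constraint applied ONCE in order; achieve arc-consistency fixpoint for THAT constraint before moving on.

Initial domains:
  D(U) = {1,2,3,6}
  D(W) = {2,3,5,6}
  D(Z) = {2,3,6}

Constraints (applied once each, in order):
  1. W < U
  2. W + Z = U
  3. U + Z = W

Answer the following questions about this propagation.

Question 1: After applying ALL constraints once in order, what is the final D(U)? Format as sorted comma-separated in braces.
Answer: {}

Derivation:
Constraint 1 (W < U) on D(W)={2,3,5,6} D(U)={1,2,3,6}: W {2,3,5,6}->{2,3,5}; U {1,2,3,6}->{3,6}
Constraint 2 (W + Z = U) on D(W)={2,3,5} D(Z)={2,3,6} D(U)={3,6}: W {2,3,5}->{3}; Z {2,3,6}->{3}; U {3,6}->{6}
Constraint 3 (U + Z = W) on D(U)={6} D(Z)={3} D(W)={3}: U {6}->{}; Z {3}->{}; W {3}->{}
So after all 3 constraints: D(U) = {}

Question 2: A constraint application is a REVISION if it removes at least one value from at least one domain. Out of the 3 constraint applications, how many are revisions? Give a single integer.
Answer: 3

Derivation:
Constraint 1 (W < U) on D(W)={2,3,5,6} D(U)={1,2,3,6}: W {2,3,5,6}->{2,3,5}; U {1,2,3,6}->{3,6} => REVISION
Constraint 2 (W + Z = U) on D(W)={2,3,5} D(Z)={2,3,6} D(U)={3,6}: W {2,3,5}->{3}; Z {2,3,6}->{3}; U {3,6}->{6} => REVISION
Constraint 3 (U + Z = W) on D(U)={6} D(Z)={3} D(W)={3}: U {6}->{}; Z {3}->{}; W {3}->{} => REVISION
Total revisions = 3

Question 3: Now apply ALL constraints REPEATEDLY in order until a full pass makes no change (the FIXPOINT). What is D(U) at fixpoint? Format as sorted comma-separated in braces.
Answer: {}

Derivation:
pass 0 (initial): D(U)={1,2,3,6}
pass 1: U {1,2,3,6}->{}; W {2,3,5,6}->{}; Z {2,3,6}->{}
pass 2: no change
Fixpoint after 2 passes: D(U) = {}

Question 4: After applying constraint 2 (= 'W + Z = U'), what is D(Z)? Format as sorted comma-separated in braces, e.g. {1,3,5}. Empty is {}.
Answer: {3}

Derivation:
Constraint 1 (W < U) on D(W)={2,3,5,6} D(U)={1,2,3,6}: W {2,3,5,6}->{2,3,5}; U {1,2,3,6}->{3,6}
Constraint 2 (W + Z = U) on D(W)={2,3,5} D(Z)={2,3,6} D(U)={3,6}: W {2,3,5}->{3}; Z {2,3,6}->{3}; U {3,6}->{6}
So after constraint 2: D(Z) = {3}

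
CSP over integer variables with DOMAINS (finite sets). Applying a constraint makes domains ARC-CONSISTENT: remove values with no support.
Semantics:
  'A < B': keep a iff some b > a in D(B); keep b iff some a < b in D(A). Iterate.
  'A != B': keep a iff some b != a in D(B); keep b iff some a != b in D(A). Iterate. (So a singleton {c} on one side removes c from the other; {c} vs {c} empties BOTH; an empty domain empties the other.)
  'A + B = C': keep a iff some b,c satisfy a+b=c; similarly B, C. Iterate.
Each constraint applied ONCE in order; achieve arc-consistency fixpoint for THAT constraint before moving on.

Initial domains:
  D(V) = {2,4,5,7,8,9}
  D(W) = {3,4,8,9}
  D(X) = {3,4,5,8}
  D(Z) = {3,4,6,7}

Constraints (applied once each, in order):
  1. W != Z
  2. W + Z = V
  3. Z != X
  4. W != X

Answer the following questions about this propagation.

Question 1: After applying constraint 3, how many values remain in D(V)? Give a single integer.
Answer: 3

Derivation:
Constraint 1 (W != Z) on D(W)={3,4,8,9} D(Z)={3,4,6,7}: no change
Constraint 2 (W + Z = V) on D(W)={3,4,8,9} D(Z)={3,4,6,7} D(V)={2,4,5,7,8,9}: W {3,4,8,9}->{3,4}; Z {3,4,6,7}->{3,4,6}; V {2,4,5,7,8,9}->{7,8,9}
Constraint 3 (Z != X) on D(Z)={3,4,6} D(X)={3,4,5,8}: no change
So after constraint 3: D(V)={7,8,9}, size = 3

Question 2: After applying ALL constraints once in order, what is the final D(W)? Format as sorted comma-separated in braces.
Constraint 1 (W != Z) on D(W)={3,4,8,9} D(Z)={3,4,6,7}: no change
Constraint 2 (W + Z = V) on D(W)={3,4,8,9} D(Z)={3,4,6,7} D(V)={2,4,5,7,8,9}: W {3,4,8,9}->{3,4}; Z {3,4,6,7}->{3,4,6}; V {2,4,5,7,8,9}->{7,8,9}
Constraint 3 (Z != X) on D(Z)={3,4,6} D(X)={3,4,5,8}: no change
Constraint 4 (W != X) on D(W)={3,4} D(X)={3,4,5,8}: no change
So after all 4 constraints: D(W) = {3,4}

Answer: {3,4}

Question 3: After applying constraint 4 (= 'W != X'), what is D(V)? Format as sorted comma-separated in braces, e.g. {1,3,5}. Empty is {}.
Answer: {7,8,9}

Derivation:
Constraint 1 (W != Z) on D(W)={3,4,8,9} D(Z)={3,4,6,7}: no change
Constraint 2 (W + Z = V) on D(W)={3,4,8,9} D(Z)={3,4,6,7} D(V)={2,4,5,7,8,9}: W {3,4,8,9}->{3,4}; Z {3,4,6,7}->{3,4,6}; V {2,4,5,7,8,9}->{7,8,9}
Constraint 3 (Z != X) on D(Z)={3,4,6} D(X)={3,4,5,8}: no change
Constraint 4 (W != X) on D(W)={3,4} D(X)={3,4,5,8}: no change
So after constraint 4: D(V) = {7,8,9}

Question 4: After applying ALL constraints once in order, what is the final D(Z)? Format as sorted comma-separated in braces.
Answer: {3,4,6}

Derivation:
Constraint 1 (W != Z) on D(W)={3,4,8,9} D(Z)={3,4,6,7}: no change
Constraint 2 (W + Z = V) on D(W)={3,4,8,9} D(Z)={3,4,6,7} D(V)={2,4,5,7,8,9}: W {3,4,8,9}->{3,4}; Z {3,4,6,7}->{3,4,6}; V {2,4,5,7,8,9}->{7,8,9}
Constraint 3 (Z != X) on D(Z)={3,4,6} D(X)={3,4,5,8}: no change
Constraint 4 (W != X) on D(W)={3,4} D(X)={3,4,5,8}: no change
So after all 4 constraints: D(Z) = {3,4,6}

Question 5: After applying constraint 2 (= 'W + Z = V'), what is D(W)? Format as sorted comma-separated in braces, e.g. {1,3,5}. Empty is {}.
Constraint 1 (W != Z) on D(W)={3,4,8,9} D(Z)={3,4,6,7}: no change
Constraint 2 (W + Z = V) on D(W)={3,4,8,9} D(Z)={3,4,6,7} D(V)={2,4,5,7,8,9}: W {3,4,8,9}->{3,4}; Z {3,4,6,7}->{3,4,6}; V {2,4,5,7,8,9}->{7,8,9}
So after constraint 2: D(W) = {3,4}

Answer: {3,4}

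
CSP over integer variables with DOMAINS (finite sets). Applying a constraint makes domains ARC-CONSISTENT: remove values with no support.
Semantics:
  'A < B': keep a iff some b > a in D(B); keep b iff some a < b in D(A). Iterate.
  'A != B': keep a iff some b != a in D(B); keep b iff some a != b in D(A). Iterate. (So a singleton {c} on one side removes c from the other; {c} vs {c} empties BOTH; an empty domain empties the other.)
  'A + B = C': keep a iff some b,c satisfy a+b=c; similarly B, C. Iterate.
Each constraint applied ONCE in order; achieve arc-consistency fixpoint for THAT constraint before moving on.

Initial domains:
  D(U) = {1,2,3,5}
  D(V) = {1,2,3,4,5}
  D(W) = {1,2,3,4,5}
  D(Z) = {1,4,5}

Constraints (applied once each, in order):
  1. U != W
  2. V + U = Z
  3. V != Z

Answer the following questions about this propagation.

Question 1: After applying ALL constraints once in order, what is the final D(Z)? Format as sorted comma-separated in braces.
Answer: {4,5}

Derivation:
Constraint 1 (U != W) on D(U)={1,2,3,5} D(W)={1,2,3,4,5}: no change
Constraint 2 (V + U = Z) on D(V)={1,2,3,4,5} D(U)={1,2,3,5} D(Z)={1,4,5}: V {1,2,3,4,5}->{1,2,3,4}; U {1,2,3,5}->{1,2,3}; Z {1,4,5}->{4,5}
Constraint 3 (V != Z) on D(V)={1,2,3,4} D(Z)={4,5}: no change
So after all 3 constraints: D(Z) = {4,5}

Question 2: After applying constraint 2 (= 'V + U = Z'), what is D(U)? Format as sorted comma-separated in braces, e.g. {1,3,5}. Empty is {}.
Constraint 1 (U != W) on D(U)={1,2,3,5} D(W)={1,2,3,4,5}: no change
Constraint 2 (V + U = Z) on D(V)={1,2,3,4,5} D(U)={1,2,3,5} D(Z)={1,4,5}: V {1,2,3,4,5}->{1,2,3,4}; U {1,2,3,5}->{1,2,3}; Z {1,4,5}->{4,5}
So after constraint 2: D(U) = {1,2,3}

Answer: {1,2,3}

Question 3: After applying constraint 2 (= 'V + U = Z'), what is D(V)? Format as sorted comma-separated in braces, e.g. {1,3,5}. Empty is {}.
Answer: {1,2,3,4}

Derivation:
Constraint 1 (U != W) on D(U)={1,2,3,5} D(W)={1,2,3,4,5}: no change
Constraint 2 (V + U = Z) on D(V)={1,2,3,4,5} D(U)={1,2,3,5} D(Z)={1,4,5}: V {1,2,3,4,5}->{1,2,3,4}; U {1,2,3,5}->{1,2,3}; Z {1,4,5}->{4,5}
So after constraint 2: D(V) = {1,2,3,4}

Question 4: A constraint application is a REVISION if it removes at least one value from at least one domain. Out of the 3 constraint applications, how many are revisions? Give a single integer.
Constraint 1 (U != W) on D(U)={1,2,3,5} D(W)={1,2,3,4,5}: no change => not a revision
Constraint 2 (V + U = Z) on D(V)={1,2,3,4,5} D(U)={1,2,3,5} D(Z)={1,4,5}: V {1,2,3,4,5}->{1,2,3,4}; U {1,2,3,5}->{1,2,3}; Z {1,4,5}->{4,5} => REVISION
Constraint 3 (V != Z) on D(V)={1,2,3,4} D(Z)={4,5}: no change => not a revision
Total revisions = 1

Answer: 1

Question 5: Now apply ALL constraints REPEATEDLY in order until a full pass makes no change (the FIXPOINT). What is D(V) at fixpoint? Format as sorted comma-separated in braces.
Answer: {1,2,3,4}

Derivation:
pass 0 (initial): D(V)={1,2,3,4,5}
pass 1: U {1,2,3,5}->{1,2,3}; V {1,2,3,4,5}->{1,2,3,4}; Z {1,4,5}->{4,5}
pass 2: no change
Fixpoint after 2 passes: D(V) = {1,2,3,4}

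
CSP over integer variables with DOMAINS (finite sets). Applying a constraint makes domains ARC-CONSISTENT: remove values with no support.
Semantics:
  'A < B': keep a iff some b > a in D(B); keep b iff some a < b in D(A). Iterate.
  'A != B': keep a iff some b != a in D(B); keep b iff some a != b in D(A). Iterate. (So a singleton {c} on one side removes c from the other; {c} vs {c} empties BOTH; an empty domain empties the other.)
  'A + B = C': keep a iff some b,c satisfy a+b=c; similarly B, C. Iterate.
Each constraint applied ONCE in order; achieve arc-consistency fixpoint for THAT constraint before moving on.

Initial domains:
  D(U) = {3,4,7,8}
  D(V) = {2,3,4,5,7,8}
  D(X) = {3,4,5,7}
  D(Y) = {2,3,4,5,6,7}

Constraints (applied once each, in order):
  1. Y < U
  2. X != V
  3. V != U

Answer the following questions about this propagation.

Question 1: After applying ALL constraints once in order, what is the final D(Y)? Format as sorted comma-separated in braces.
Constraint 1 (Y < U) on D(Y)={2,3,4,5,6,7} D(U)={3,4,7,8}: no change
Constraint 2 (X != V) on D(X)={3,4,5,7} D(V)={2,3,4,5,7,8}: no change
Constraint 3 (V != U) on D(V)={2,3,4,5,7,8} D(U)={3,4,7,8}: no change
So after all 3 constraints: D(Y) = {2,3,4,5,6,7}

Answer: {2,3,4,5,6,7}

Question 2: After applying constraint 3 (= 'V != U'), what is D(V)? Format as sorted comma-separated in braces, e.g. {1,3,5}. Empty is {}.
Answer: {2,3,4,5,7,8}

Derivation:
Constraint 1 (Y < U) on D(Y)={2,3,4,5,6,7} D(U)={3,4,7,8}: no change
Constraint 2 (X != V) on D(X)={3,4,5,7} D(V)={2,3,4,5,7,8}: no change
Constraint 3 (V != U) on D(V)={2,3,4,5,7,8} D(U)={3,4,7,8}: no change
So after constraint 3: D(V) = {2,3,4,5,7,8}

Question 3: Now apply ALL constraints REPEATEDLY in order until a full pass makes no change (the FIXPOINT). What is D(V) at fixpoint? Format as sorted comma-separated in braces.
Answer: {2,3,4,5,7,8}

Derivation:
pass 0 (initial): D(V)={2,3,4,5,7,8}
pass 1: no change
Fixpoint after 1 passes: D(V) = {2,3,4,5,7,8}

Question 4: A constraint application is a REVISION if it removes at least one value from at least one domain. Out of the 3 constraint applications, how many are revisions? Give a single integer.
Constraint 1 (Y < U) on D(Y)={2,3,4,5,6,7} D(U)={3,4,7,8}: no change => not a revision
Constraint 2 (X != V) on D(X)={3,4,5,7} D(V)={2,3,4,5,7,8}: no change => not a revision
Constraint 3 (V != U) on D(V)={2,3,4,5,7,8} D(U)={3,4,7,8}: no change => not a revision
Total revisions = 0

Answer: 0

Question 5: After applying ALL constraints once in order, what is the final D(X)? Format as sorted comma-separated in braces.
Constraint 1 (Y < U) on D(Y)={2,3,4,5,6,7} D(U)={3,4,7,8}: no change
Constraint 2 (X != V) on D(X)={3,4,5,7} D(V)={2,3,4,5,7,8}: no change
Constraint 3 (V != U) on D(V)={2,3,4,5,7,8} D(U)={3,4,7,8}: no change
So after all 3 constraints: D(X) = {3,4,5,7}

Answer: {3,4,5,7}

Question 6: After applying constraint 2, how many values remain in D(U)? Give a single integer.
Answer: 4

Derivation:
Constraint 1 (Y < U) on D(Y)={2,3,4,5,6,7} D(U)={3,4,7,8}: no change
Constraint 2 (X != V) on D(X)={3,4,5,7} D(V)={2,3,4,5,7,8}: no change
So after constraint 2: D(U)={3,4,7,8}, size = 4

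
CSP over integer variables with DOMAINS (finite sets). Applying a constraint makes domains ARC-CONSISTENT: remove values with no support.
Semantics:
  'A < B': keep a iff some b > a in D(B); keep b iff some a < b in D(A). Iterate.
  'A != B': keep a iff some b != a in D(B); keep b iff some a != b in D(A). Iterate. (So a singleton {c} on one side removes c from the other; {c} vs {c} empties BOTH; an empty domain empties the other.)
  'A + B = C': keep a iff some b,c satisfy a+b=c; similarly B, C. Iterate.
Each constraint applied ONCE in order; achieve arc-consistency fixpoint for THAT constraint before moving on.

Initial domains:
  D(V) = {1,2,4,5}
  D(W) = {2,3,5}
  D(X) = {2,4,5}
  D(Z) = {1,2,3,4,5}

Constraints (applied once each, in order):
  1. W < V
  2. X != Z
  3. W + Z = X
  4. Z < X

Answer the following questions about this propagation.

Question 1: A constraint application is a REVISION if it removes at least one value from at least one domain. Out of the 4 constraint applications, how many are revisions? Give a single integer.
Constraint 1 (W < V) on D(W)={2,3,5} D(V)={1,2,4,5}: W {2,3,5}->{2,3}; V {1,2,4,5}->{4,5} => REVISION
Constraint 2 (X != Z) on D(X)={2,4,5} D(Z)={1,2,3,4,5}: no change => not a revision
Constraint 3 (W + Z = X) on D(W)={2,3} D(Z)={1,2,3,4,5} D(X)={2,4,5}: Z {1,2,3,4,5}->{1,2,3}; X {2,4,5}->{4,5} => REVISION
Constraint 4 (Z < X) on D(Z)={1,2,3} D(X)={4,5}: no change => not a revision
Total revisions = 2

Answer: 2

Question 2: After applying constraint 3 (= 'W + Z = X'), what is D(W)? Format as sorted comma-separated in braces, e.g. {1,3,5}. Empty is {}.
Answer: {2,3}

Derivation:
Constraint 1 (W < V) on D(W)={2,3,5} D(V)={1,2,4,5}: W {2,3,5}->{2,3}; V {1,2,4,5}->{4,5}
Constraint 2 (X != Z) on D(X)={2,4,5} D(Z)={1,2,3,4,5}: no change
Constraint 3 (W + Z = X) on D(W)={2,3} D(Z)={1,2,3,4,5} D(X)={2,4,5}: Z {1,2,3,4,5}->{1,2,3}; X {2,4,5}->{4,5}
So after constraint 3: D(W) = {2,3}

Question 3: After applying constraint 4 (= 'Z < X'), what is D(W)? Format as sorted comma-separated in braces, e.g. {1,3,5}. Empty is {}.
Constraint 1 (W < V) on D(W)={2,3,5} D(V)={1,2,4,5}: W {2,3,5}->{2,3}; V {1,2,4,5}->{4,5}
Constraint 2 (X != Z) on D(X)={2,4,5} D(Z)={1,2,3,4,5}: no change
Constraint 3 (W + Z = X) on D(W)={2,3} D(Z)={1,2,3,4,5} D(X)={2,4,5}: Z {1,2,3,4,5}->{1,2,3}; X {2,4,5}->{4,5}
Constraint 4 (Z < X) on D(Z)={1,2,3} D(X)={4,5}: no change
So after constraint 4: D(W) = {2,3}

Answer: {2,3}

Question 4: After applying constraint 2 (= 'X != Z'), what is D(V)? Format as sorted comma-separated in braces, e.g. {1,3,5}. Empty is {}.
Constraint 1 (W < V) on D(W)={2,3,5} D(V)={1,2,4,5}: W {2,3,5}->{2,3}; V {1,2,4,5}->{4,5}
Constraint 2 (X != Z) on D(X)={2,4,5} D(Z)={1,2,3,4,5}: no change
So after constraint 2: D(V) = {4,5}

Answer: {4,5}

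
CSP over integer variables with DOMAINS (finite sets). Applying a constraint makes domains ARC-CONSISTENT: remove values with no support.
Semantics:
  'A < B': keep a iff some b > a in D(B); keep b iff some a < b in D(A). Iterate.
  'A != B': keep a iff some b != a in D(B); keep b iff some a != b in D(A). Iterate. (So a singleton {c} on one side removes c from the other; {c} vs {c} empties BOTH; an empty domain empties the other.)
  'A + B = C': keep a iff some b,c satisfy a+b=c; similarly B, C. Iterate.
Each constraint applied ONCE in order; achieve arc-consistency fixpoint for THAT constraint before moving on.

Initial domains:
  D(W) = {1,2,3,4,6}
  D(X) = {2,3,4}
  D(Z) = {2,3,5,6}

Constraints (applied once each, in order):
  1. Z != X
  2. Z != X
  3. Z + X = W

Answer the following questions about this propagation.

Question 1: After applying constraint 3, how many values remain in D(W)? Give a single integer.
Answer: 2

Derivation:
Constraint 1 (Z != X) on D(Z)={2,3,5,6} D(X)={2,3,4}: no change
Constraint 2 (Z != X) on D(Z)={2,3,5,6} D(X)={2,3,4}: no change
Constraint 3 (Z + X = W) on D(Z)={2,3,5,6} D(X)={2,3,4} D(W)={1,2,3,4,6}: Z {2,3,5,6}->{2,3}; W {1,2,3,4,6}->{4,6}
So after constraint 3: D(W)={4,6}, size = 2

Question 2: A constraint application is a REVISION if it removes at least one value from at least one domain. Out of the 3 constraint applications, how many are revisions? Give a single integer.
Answer: 1

Derivation:
Constraint 1 (Z != X) on D(Z)={2,3,5,6} D(X)={2,3,4}: no change => not a revision
Constraint 2 (Z != X) on D(Z)={2,3,5,6} D(X)={2,3,4}: no change => not a revision
Constraint 3 (Z + X = W) on D(Z)={2,3,5,6} D(X)={2,3,4} D(W)={1,2,3,4,6}: Z {2,3,5,6}->{2,3}; W {1,2,3,4,6}->{4,6} => REVISION
Total revisions = 1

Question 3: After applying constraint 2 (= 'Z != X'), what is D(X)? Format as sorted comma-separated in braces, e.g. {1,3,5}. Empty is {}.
Constraint 1 (Z != X) on D(Z)={2,3,5,6} D(X)={2,3,4}: no change
Constraint 2 (Z != X) on D(Z)={2,3,5,6} D(X)={2,3,4}: no change
So after constraint 2: D(X) = {2,3,4}

Answer: {2,3,4}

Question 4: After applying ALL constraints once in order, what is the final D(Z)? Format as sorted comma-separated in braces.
Constraint 1 (Z != X) on D(Z)={2,3,5,6} D(X)={2,3,4}: no change
Constraint 2 (Z != X) on D(Z)={2,3,5,6} D(X)={2,3,4}: no change
Constraint 3 (Z + X = W) on D(Z)={2,3,5,6} D(X)={2,3,4} D(W)={1,2,3,4,6}: Z {2,3,5,6}->{2,3}; W {1,2,3,4,6}->{4,6}
So after all 3 constraints: D(Z) = {2,3}

Answer: {2,3}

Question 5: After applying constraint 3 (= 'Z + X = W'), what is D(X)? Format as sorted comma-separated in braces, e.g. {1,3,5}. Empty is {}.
Constraint 1 (Z != X) on D(Z)={2,3,5,6} D(X)={2,3,4}: no change
Constraint 2 (Z != X) on D(Z)={2,3,5,6} D(X)={2,3,4}: no change
Constraint 3 (Z + X = W) on D(Z)={2,3,5,6} D(X)={2,3,4} D(W)={1,2,3,4,6}: Z {2,3,5,6}->{2,3}; W {1,2,3,4,6}->{4,6}
So after constraint 3: D(X) = {2,3,4}

Answer: {2,3,4}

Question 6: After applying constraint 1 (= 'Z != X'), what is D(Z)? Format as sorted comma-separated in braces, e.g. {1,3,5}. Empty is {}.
Constraint 1 (Z != X) on D(Z)={2,3,5,6} D(X)={2,3,4}: no change
So after constraint 1: D(Z) = {2,3,5,6}

Answer: {2,3,5,6}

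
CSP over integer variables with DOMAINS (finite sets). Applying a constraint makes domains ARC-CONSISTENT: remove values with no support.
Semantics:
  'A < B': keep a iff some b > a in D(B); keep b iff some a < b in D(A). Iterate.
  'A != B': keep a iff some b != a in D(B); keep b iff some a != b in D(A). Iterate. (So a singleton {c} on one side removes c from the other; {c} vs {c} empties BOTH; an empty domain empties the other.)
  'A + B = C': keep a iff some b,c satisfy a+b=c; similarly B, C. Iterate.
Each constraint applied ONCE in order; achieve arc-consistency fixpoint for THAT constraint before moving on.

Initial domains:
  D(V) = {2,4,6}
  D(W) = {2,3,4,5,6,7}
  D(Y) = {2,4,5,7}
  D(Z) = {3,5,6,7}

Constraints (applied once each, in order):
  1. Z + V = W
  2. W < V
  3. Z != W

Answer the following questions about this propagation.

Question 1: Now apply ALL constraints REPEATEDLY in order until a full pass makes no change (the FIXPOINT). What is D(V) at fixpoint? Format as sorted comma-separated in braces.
pass 0 (initial): D(V)={2,4,6}
pass 1: V {2,4,6}->{}; W {2,3,4,5,6,7}->{}; Z {3,5,6,7}->{}
pass 2: no change
Fixpoint after 2 passes: D(V) = {}

Answer: {}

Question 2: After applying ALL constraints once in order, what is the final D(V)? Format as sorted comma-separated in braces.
Constraint 1 (Z + V = W) on D(Z)={3,5,6,7} D(V)={2,4,6} D(W)={2,3,4,5,6,7}: Z {3,5,6,7}->{3,5}; V {2,4,6}->{2,4}; W {2,3,4,5,6,7}->{5,7}
Constraint 2 (W < V) on D(W)={5,7} D(V)={2,4}: W {5,7}->{}; V {2,4}->{}
Constraint 3 (Z != W) on D(Z)={3,5} D(W)={}: Z {3,5}->{}
So after all 3 constraints: D(V) = {}

Answer: {}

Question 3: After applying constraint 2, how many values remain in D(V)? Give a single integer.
Answer: 0

Derivation:
Constraint 1 (Z + V = W) on D(Z)={3,5,6,7} D(V)={2,4,6} D(W)={2,3,4,5,6,7}: Z {3,5,6,7}->{3,5}; V {2,4,6}->{2,4}; W {2,3,4,5,6,7}->{5,7}
Constraint 2 (W < V) on D(W)={5,7} D(V)={2,4}: W {5,7}->{}; V {2,4}->{}
So after constraint 2: D(V)={}, size = 0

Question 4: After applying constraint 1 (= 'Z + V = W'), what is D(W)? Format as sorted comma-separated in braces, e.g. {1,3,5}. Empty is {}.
Constraint 1 (Z + V = W) on D(Z)={3,5,6,7} D(V)={2,4,6} D(W)={2,3,4,5,6,7}: Z {3,5,6,7}->{3,5}; V {2,4,6}->{2,4}; W {2,3,4,5,6,7}->{5,7}
So after constraint 1: D(W) = {5,7}

Answer: {5,7}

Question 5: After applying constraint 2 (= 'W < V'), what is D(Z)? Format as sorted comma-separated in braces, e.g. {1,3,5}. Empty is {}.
Constraint 1 (Z + V = W) on D(Z)={3,5,6,7} D(V)={2,4,6} D(W)={2,3,4,5,6,7}: Z {3,5,6,7}->{3,5}; V {2,4,6}->{2,4}; W {2,3,4,5,6,7}->{5,7}
Constraint 2 (W < V) on D(W)={5,7} D(V)={2,4}: W {5,7}->{}; V {2,4}->{}
So after constraint 2: D(Z) = {3,5}

Answer: {3,5}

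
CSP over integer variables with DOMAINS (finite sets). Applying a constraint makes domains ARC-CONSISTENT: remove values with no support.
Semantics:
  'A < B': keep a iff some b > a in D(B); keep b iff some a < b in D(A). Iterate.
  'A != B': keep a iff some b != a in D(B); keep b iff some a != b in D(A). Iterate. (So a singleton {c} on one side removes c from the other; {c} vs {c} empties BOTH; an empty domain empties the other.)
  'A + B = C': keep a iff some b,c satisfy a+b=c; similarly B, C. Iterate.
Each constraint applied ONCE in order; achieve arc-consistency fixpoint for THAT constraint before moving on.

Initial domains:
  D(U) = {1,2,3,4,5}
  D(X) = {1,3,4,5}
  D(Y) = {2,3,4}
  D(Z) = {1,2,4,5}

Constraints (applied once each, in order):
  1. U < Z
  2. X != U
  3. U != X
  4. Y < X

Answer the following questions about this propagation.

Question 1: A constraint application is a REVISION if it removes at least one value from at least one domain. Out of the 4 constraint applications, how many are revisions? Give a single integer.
Answer: 2

Derivation:
Constraint 1 (U < Z) on D(U)={1,2,3,4,5} D(Z)={1,2,4,5}: U {1,2,3,4,5}->{1,2,3,4}; Z {1,2,4,5}->{2,4,5} => REVISION
Constraint 2 (X != U) on D(X)={1,3,4,5} D(U)={1,2,3,4}: no change => not a revision
Constraint 3 (U != X) on D(U)={1,2,3,4} D(X)={1,3,4,5}: no change => not a revision
Constraint 4 (Y < X) on D(Y)={2,3,4} D(X)={1,3,4,5}: X {1,3,4,5}->{3,4,5} => REVISION
Total revisions = 2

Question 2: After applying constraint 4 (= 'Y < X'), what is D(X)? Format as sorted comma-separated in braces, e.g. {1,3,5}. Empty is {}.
Answer: {3,4,5}

Derivation:
Constraint 1 (U < Z) on D(U)={1,2,3,4,5} D(Z)={1,2,4,5}: U {1,2,3,4,5}->{1,2,3,4}; Z {1,2,4,5}->{2,4,5}
Constraint 2 (X != U) on D(X)={1,3,4,5} D(U)={1,2,3,4}: no change
Constraint 3 (U != X) on D(U)={1,2,3,4} D(X)={1,3,4,5}: no change
Constraint 4 (Y < X) on D(Y)={2,3,4} D(X)={1,3,4,5}: X {1,3,4,5}->{3,4,5}
So after constraint 4: D(X) = {3,4,5}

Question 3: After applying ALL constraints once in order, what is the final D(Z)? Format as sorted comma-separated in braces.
Constraint 1 (U < Z) on D(U)={1,2,3,4,5} D(Z)={1,2,4,5}: U {1,2,3,4,5}->{1,2,3,4}; Z {1,2,4,5}->{2,4,5}
Constraint 2 (X != U) on D(X)={1,3,4,5} D(U)={1,2,3,4}: no change
Constraint 3 (U != X) on D(U)={1,2,3,4} D(X)={1,3,4,5}: no change
Constraint 4 (Y < X) on D(Y)={2,3,4} D(X)={1,3,4,5}: X {1,3,4,5}->{3,4,5}
So after all 4 constraints: D(Z) = {2,4,5}

Answer: {2,4,5}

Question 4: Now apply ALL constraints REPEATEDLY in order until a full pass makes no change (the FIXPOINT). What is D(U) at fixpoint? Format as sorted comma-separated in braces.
pass 0 (initial): D(U)={1,2,3,4,5}
pass 1: U {1,2,3,4,5}->{1,2,3,4}; X {1,3,4,5}->{3,4,5}; Z {1,2,4,5}->{2,4,5}
pass 2: no change
Fixpoint after 2 passes: D(U) = {1,2,3,4}

Answer: {1,2,3,4}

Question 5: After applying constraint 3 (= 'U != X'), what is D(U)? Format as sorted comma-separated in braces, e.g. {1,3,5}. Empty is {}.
Constraint 1 (U < Z) on D(U)={1,2,3,4,5} D(Z)={1,2,4,5}: U {1,2,3,4,5}->{1,2,3,4}; Z {1,2,4,5}->{2,4,5}
Constraint 2 (X != U) on D(X)={1,3,4,5} D(U)={1,2,3,4}: no change
Constraint 3 (U != X) on D(U)={1,2,3,4} D(X)={1,3,4,5}: no change
So after constraint 3: D(U) = {1,2,3,4}

Answer: {1,2,3,4}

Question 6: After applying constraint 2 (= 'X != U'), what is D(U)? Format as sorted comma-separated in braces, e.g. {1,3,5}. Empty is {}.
Answer: {1,2,3,4}

Derivation:
Constraint 1 (U < Z) on D(U)={1,2,3,4,5} D(Z)={1,2,4,5}: U {1,2,3,4,5}->{1,2,3,4}; Z {1,2,4,5}->{2,4,5}
Constraint 2 (X != U) on D(X)={1,3,4,5} D(U)={1,2,3,4}: no change
So after constraint 2: D(U) = {1,2,3,4}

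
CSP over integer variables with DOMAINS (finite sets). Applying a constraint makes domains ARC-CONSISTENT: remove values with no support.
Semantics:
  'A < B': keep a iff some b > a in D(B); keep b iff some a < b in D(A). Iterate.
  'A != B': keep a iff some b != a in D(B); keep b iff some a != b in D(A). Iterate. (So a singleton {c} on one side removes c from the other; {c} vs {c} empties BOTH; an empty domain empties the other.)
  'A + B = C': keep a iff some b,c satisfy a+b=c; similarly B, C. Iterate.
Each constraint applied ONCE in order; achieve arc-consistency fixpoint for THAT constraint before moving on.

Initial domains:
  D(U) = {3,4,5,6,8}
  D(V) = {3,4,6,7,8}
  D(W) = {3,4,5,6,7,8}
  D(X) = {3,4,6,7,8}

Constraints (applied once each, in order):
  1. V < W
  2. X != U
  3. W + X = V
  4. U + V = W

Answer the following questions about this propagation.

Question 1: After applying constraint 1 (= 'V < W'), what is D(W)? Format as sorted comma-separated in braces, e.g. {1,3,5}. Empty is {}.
Answer: {4,5,6,7,8}

Derivation:
Constraint 1 (V < W) on D(V)={3,4,6,7,8} D(W)={3,4,5,6,7,8}: V {3,4,6,7,8}->{3,4,6,7}; W {3,4,5,6,7,8}->{4,5,6,7,8}
So after constraint 1: D(W) = {4,5,6,7,8}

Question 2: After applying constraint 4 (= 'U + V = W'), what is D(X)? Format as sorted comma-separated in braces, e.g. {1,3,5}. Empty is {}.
Answer: {3}

Derivation:
Constraint 1 (V < W) on D(V)={3,4,6,7,8} D(W)={3,4,5,6,7,8}: V {3,4,6,7,8}->{3,4,6,7}; W {3,4,5,6,7,8}->{4,5,6,7,8}
Constraint 2 (X != U) on D(X)={3,4,6,7,8} D(U)={3,4,5,6,8}: no change
Constraint 3 (W + X = V) on D(W)={4,5,6,7,8} D(X)={3,4,6,7,8} D(V)={3,4,6,7}: W {4,5,6,7,8}->{4}; X {3,4,6,7,8}->{3}; V {3,4,6,7}->{7}
Constraint 4 (U + V = W) on D(U)={3,4,5,6,8} D(V)={7} D(W)={4}: U {3,4,5,6,8}->{}; V {7}->{}; W {4}->{}
So after constraint 4: D(X) = {3}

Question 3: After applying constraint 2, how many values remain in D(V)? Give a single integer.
Answer: 4

Derivation:
Constraint 1 (V < W) on D(V)={3,4,6,7,8} D(W)={3,4,5,6,7,8}: V {3,4,6,7,8}->{3,4,6,7}; W {3,4,5,6,7,8}->{4,5,6,7,8}
Constraint 2 (X != U) on D(X)={3,4,6,7,8} D(U)={3,4,5,6,8}: no change
So after constraint 2: D(V)={3,4,6,7}, size = 4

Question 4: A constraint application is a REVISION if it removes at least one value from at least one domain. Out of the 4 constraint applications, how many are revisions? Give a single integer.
Answer: 3

Derivation:
Constraint 1 (V < W) on D(V)={3,4,6,7,8} D(W)={3,4,5,6,7,8}: V {3,4,6,7,8}->{3,4,6,7}; W {3,4,5,6,7,8}->{4,5,6,7,8} => REVISION
Constraint 2 (X != U) on D(X)={3,4,6,7,8} D(U)={3,4,5,6,8}: no change => not a revision
Constraint 3 (W + X = V) on D(W)={4,5,6,7,8} D(X)={3,4,6,7,8} D(V)={3,4,6,7}: W {4,5,6,7,8}->{4}; X {3,4,6,7,8}->{3}; V {3,4,6,7}->{7} => REVISION
Constraint 4 (U + V = W) on D(U)={3,4,5,6,8} D(V)={7} D(W)={4}: U {3,4,5,6,8}->{}; V {7}->{}; W {4}->{} => REVISION
Total revisions = 3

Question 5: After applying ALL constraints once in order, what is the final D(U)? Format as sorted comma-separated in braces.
Answer: {}

Derivation:
Constraint 1 (V < W) on D(V)={3,4,6,7,8} D(W)={3,4,5,6,7,8}: V {3,4,6,7,8}->{3,4,6,7}; W {3,4,5,6,7,8}->{4,5,6,7,8}
Constraint 2 (X != U) on D(X)={3,4,6,7,8} D(U)={3,4,5,6,8}: no change
Constraint 3 (W + X = V) on D(W)={4,5,6,7,8} D(X)={3,4,6,7,8} D(V)={3,4,6,7}: W {4,5,6,7,8}->{4}; X {3,4,6,7,8}->{3}; V {3,4,6,7}->{7}
Constraint 4 (U + V = W) on D(U)={3,4,5,6,8} D(V)={7} D(W)={4}: U {3,4,5,6,8}->{}; V {7}->{}; W {4}->{}
So after all 4 constraints: D(U) = {}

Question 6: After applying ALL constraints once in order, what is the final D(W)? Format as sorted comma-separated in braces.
Answer: {}

Derivation:
Constraint 1 (V < W) on D(V)={3,4,6,7,8} D(W)={3,4,5,6,7,8}: V {3,4,6,7,8}->{3,4,6,7}; W {3,4,5,6,7,8}->{4,5,6,7,8}
Constraint 2 (X != U) on D(X)={3,4,6,7,8} D(U)={3,4,5,6,8}: no change
Constraint 3 (W + X = V) on D(W)={4,5,6,7,8} D(X)={3,4,6,7,8} D(V)={3,4,6,7}: W {4,5,6,7,8}->{4}; X {3,4,6,7,8}->{3}; V {3,4,6,7}->{7}
Constraint 4 (U + V = W) on D(U)={3,4,5,6,8} D(V)={7} D(W)={4}: U {3,4,5,6,8}->{}; V {7}->{}; W {4}->{}
So after all 4 constraints: D(W) = {}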